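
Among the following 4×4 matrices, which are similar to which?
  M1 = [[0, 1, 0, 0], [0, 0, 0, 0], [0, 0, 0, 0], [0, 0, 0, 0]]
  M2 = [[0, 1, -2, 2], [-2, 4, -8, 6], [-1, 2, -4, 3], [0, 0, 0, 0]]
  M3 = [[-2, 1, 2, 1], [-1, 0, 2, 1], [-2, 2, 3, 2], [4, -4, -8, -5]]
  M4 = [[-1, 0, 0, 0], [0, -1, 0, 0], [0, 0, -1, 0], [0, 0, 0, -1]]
4 classes: {M1}, {M2}, {M3}, {M4}

Characteristic polynomials: χ_{M1} = x^4, χ_{M2} = x^4, χ_{M3} = (x + 1)^4, χ_{M4} = (x + 1)^4.

{M1}: invariant factors x, x, x^2.

{M2}: invariant factors x, x^3.

{M3}: invariant factors x + 1, x + 1, (x + 1)^2.

{M4}: invariant factors x + 1, x + 1, x + 1, x + 1.

Matrices are similar if and only if their invariant-factor lists agree; the partition into similarity classes is {M1}, {M2}, {M3}, {M4}.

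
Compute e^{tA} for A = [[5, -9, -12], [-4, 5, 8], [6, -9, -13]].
e^{tA} = [[(6*t + 1)*e^{-t}, -9*t*e^{-t}, -12*t*e^{-t}], [-4*t*e^{-t}, (6*t + 1)*e^{-t}, 8*t*e^{-t}], [6*t*e^{-t}, -9*t*e^{-t}, (1 - 12*t)*e^{-t}]]

A has Jordan form J = [[-1, 1, 0], [0, -1, 0], [0, 0, -1]] with A = PJP^{-1}, so e^{tA} = P e^{tJ} P^{-1}.

For a Jordan block J_k(λ), e^{tJ_k(λ)} = e^{λt} · (I + tN + t^2 N^2/2! + ... + t^{k-1} N^{k-1}/(k-1)!) where N is the nilpotent superdiagonal part.

Assembling the blocks and conjugating back gives the entries of e^{tA} as shown above.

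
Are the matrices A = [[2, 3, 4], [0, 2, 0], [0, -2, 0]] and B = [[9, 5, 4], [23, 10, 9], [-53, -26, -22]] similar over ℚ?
trace(A) = 4 but trace(B) = -3. The trace is a similarity invariant, so A and B are not similar.

No.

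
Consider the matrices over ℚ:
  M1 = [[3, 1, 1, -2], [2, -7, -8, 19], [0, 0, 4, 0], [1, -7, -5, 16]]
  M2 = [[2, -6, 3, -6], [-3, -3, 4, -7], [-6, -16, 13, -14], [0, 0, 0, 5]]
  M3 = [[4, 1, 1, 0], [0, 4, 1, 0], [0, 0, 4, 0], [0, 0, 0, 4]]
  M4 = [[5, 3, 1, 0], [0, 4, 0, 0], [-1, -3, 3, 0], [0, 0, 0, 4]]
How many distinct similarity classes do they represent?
3 classes: {M1, M3}, {M2}, {M4}

Characteristic polynomials: χ_{M1} = (x - 4)^4, χ_{M2} = (x - 5)^3(x - 2), χ_{M3} = (x - 4)^4, χ_{M4} = (x - 4)^4.

{M1, M3}: invariant factors x - 4, (x - 4)^3.

{M2}: invariant factors x - 5, (x - 5)^2(x - 2).

{M4}: invariant factors x - 4, x - 4, (x - 4)^2.

Matrices are similar if and only if their invariant-factor lists agree; the partition into similarity classes is {M1, M3}, {M2}, {M4}.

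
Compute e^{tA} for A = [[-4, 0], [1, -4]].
A has Jordan form J = [[-4, 1], [0, -4]] with A = PJP^{-1}, so e^{tA} = P e^{tJ} P^{-1}.

For a Jordan block J_k(λ), e^{tJ_k(λ)} = e^{λt} · (I + tN + t^2 N^2/2! + ... + t^{k-1} N^{k-1}/(k-1)!) where N is the nilpotent superdiagonal part.

Assembling the blocks and conjugating back gives the entries of e^{tA} as shown above.

e^{tA} = [[e^{-4*t}, 0], [t*e^{-4*t}, e^{-4*t}]]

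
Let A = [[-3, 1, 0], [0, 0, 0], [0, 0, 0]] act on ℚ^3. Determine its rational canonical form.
R = [[0, 0, 0], [0, 0, 0], [0, 1, -3]]

The invariant factors of A (the non-unit diagonal entries of the Smith normal form of xI - A over ℚ[x]) are x, x(x + 3), each dividing the next. The characteristic polynomial is their product, x^2(x + 3).

The rational canonical form is the block-diagonal matrix of companion matrices C(f_i):
R = [[0, 0, 0], [0, 0, 0], [0, 1, -3]].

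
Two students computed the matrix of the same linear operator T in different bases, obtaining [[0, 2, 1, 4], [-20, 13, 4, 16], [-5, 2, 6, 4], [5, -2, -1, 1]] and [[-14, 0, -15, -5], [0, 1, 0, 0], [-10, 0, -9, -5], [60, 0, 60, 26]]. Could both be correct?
No.

trace(A) = 20 but trace(B) = 4. The trace is a similarity invariant, so A and B are not similar.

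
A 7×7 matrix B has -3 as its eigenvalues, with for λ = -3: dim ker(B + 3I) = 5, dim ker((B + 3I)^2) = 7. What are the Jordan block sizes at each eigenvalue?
Jordan blocks: (-3, 2), (-3, 2), (-3, 1), (-3, 1), (-3, 1)

λ = -3: successive nullity increments [5, 2] count blocks of size ≥ k; block sizes are [2, 2, 1, 1, 1].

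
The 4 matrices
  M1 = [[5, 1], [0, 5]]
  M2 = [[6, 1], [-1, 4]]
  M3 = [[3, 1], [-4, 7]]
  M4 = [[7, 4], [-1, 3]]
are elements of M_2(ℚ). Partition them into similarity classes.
Characteristic polynomials: χ_{M1} = (x - 5)^2, χ_{M2} = (x - 5)^2, χ_{M3} = (x - 5)^2, χ_{M4} = (x - 5)^2.

{M1, M2, M3, M4}: invariant factors (x - 5)^2.

Matrices are similar if and only if their invariant-factor lists agree; the partition into similarity classes is {M1, M2, M3, M4}.

1 class: {M1, M2, M3, M4}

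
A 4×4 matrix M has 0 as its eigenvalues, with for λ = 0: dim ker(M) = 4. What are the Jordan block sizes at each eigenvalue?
Jordan blocks: (0, 1), (0, 1), (0, 1), (0, 1)

λ = 0: successive nullity increments [4] count blocks of size ≥ k; block sizes are [1, 1, 1, 1].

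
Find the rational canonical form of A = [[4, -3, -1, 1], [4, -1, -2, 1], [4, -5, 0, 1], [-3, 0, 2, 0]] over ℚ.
The invariant factors of A (the non-unit diagonal entries of the Smith normal form of xI - A over ℚ[x]) are x(x - 1)^3, each dividing the next. The characteristic polynomial is their product, x(x - 1)^3.

The rational canonical form is the block-diagonal matrix of companion matrices C(f_i):
R = [[0, 0, 0, 0], [1, 0, 0, 1], [0, 1, 0, -3], [0, 0, 1, 3]].

R = [[0, 0, 0, 0], [1, 0, 0, 1], [0, 1, 0, -3], [0, 0, 1, 3]]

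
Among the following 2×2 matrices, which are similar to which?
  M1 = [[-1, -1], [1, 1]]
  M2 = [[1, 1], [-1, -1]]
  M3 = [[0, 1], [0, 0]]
Characteristic polynomials: χ_{M1} = x^2, χ_{M2} = x^2, χ_{M3} = x^2.

{M1, M2, M3}: invariant factors x^2.

Matrices are similar if and only if their invariant-factor lists agree; the partition into similarity classes is {M1, M2, M3}.

1 class: {M1, M2, M3}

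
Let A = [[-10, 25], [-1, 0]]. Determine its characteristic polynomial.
χ_A(x) = (x + 5)^2

xI - A = [[x + 10, -25], [1, x]].

Expanding det(xI - A) along the first row:
det(xI - A) = + (x + 10)·det([[x]]) - (-25)·det([[1]]).

Evaluating gives χ_A(x) = x^2 + 10x + 25 = (x + 5)^2.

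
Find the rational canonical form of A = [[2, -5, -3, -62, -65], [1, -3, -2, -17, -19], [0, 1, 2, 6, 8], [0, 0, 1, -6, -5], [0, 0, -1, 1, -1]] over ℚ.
R = [[0, 0, 0, 0, -40], [1, 0, 0, 0, -6], [0, 1, 0, 0, 13], [0, 0, 1, 0, -5], [0, 0, 0, 1, -6]]

The invariant factors of A (the non-unit diagonal entries of the Smith normal form of xI - A over ℚ[x]) are (x + 2)(x + 4)(x^3 - 3x + 5), each dividing the next. The characteristic polynomial is their product, (x + 2)(x + 4)(x^3 - 3x + 5).

The rational canonical form is the block-diagonal matrix of companion matrices C(f_i):
R = [[0, 0, 0, 0, -40], [1, 0, 0, 0, -6], [0, 1, 0, 0, 13], [0, 0, 1, 0, -5], [0, 0, 0, 1, -6]].

Note the characteristic polynomial does not split into linear factors over ℚ, so A has no Jordan form over ℚ; the rational canonical form exists over any field.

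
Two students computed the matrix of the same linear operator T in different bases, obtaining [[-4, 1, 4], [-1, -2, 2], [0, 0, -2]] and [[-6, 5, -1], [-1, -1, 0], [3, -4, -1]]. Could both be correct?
Yes.

Two matrices over a field are similar if and only if they have the same invariant factors.

Both A and B have characteristic polynomial (x + 2)(x + 3)^2 and minimal polynomial (x + 2)(x + 3)^2. Computing further, both have invariant factors (x + 2)(x + 3)^2. Hence A and B are similar.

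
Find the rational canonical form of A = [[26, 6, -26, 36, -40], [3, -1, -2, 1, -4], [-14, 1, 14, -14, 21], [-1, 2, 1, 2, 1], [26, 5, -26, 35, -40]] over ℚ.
R = [[0, 0, 0, 0, 0], [1, 0, 0, 0, 0], [0, 1, 0, 0, 6], [0, 0, 1, 0, -1], [0, 0, 0, 1, 1]]

The invariant factors of A (the non-unit diagonal entries of the Smith normal form of xI - A over ℚ[x]) are x^2(x - 2)(x^2 + x + 3), each dividing the next. The characteristic polynomial is their product, x^2(x - 2)(x^2 + x + 3).

The rational canonical form is the block-diagonal matrix of companion matrices C(f_i):
R = [[0, 0, 0, 0, 0], [1, 0, 0, 0, 0], [0, 1, 0, 0, 6], [0, 0, 1, 0, -1], [0, 0, 0, 1, 1]].

Note the characteristic polynomial does not split into linear factors over ℚ, so A has no Jordan form over ℚ; the rational canonical form exists over any field.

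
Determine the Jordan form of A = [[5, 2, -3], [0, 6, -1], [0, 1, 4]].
J = [[5, 1, 0], [0, 5, 1], [0, 0, 5]]

The characteristic polynomial is det(xI - A) = (x - 5)^3, so the eigenvalues are 5 (algebraic multiplicity 3).

For λ = 5: rank(A - 5I) = 2, rank((A - 5I)^2) = 1, rank((A - 5I)^3) = 0. The eigenspace has dimension 3 - 2 = 1, so there is 1 Jordan block; the rank sequence gives block sizes [3].

Assembling the blocks gives the Jordan form J above.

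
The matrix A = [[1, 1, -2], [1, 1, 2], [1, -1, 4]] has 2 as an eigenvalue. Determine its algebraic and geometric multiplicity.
algebraic multiplicity 3, geometric multiplicity 2

The characteristic polynomial is (x - 2)^3, so the factor x - 2 appears with exponent 3: the algebraic multiplicity is 3.

rank(A - 2I) = 1, so the eigenspace has dimension 3 - 1 = 2: the geometric multiplicity is 2.

Since 2 < 3, A is not diagonalizable.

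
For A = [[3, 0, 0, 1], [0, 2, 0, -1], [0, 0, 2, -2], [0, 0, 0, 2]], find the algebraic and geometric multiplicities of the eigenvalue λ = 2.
algebraic multiplicity 3, geometric multiplicity 2

The characteristic polynomial is (x - 3)(x - 2)^3, so the factor x - 2 appears with exponent 3: the algebraic multiplicity is 3.

rank(A - 2I) = 2, so the eigenspace has dimension 4 - 2 = 2: the geometric multiplicity is 2.

Since 2 < 3, A is not diagonalizable.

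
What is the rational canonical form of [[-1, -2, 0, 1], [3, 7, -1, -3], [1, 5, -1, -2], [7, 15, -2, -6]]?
The invariant factors of A (the non-unit diagonal entries of the Smith normal form of xI - A over ℚ[x]) are (x + 1)(x^3 + 2x - 1), each dividing the next. The characteristic polynomial is their product, (x + 1)(x^3 + 2x - 1).

The rational canonical form is the block-diagonal matrix of companion matrices C(f_i):
R = [[0, 0, 0, 1], [1, 0, 0, -1], [0, 1, 0, -2], [0, 0, 1, -1]].

Note the characteristic polynomial does not split into linear factors over ℚ, so A has no Jordan form over ℚ; the rational canonical form exists over any field.

R = [[0, 0, 0, 1], [1, 0, 0, -1], [0, 1, 0, -2], [0, 0, 1, -1]]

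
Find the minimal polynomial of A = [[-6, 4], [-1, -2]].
The characteristic polynomial factors as (x + 4)^2. The minimal polynomial is ∏(x - λ)^{k_λ} where k_λ is the size of the largest Jordan block at λ.

For λ = -4: rank(A + 4I) = 1, and the largest Jordan block has size 2 (the smallest k with rank((A + 4I)^k) = rank((A + 4I)^(k+1))).

So m_A(x) = (x + 4)^2.

m_A(x) = (x + 4)^2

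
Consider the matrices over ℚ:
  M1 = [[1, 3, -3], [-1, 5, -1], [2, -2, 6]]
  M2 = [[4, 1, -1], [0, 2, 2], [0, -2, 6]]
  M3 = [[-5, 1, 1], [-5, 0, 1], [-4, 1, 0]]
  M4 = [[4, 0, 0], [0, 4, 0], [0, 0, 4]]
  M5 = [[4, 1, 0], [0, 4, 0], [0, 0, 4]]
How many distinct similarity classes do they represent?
3 classes: {M1, M2, M5}, {M3}, {M4}

Characteristic polynomials: χ_{M1} = (x - 4)^3, χ_{M2} = (x - 4)^3, χ_{M3} = (x + 1)(x + 2)^2, χ_{M4} = (x - 4)^3, χ_{M5} = (x - 4)^3.

{M1, M2, M5}: invariant factors x - 4, (x - 4)^2.

{M3}: invariant factors (x + 1)(x + 2)^2.

{M4}: invariant factors x - 4, x - 4, x - 4.

Matrices are similar if and only if their invariant-factor lists agree; the partition into similarity classes is {M1, M2, M5}, {M3}, {M4}.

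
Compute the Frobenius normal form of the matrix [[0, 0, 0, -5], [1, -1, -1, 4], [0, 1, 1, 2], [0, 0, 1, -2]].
The invariant factors of A (the non-unit diagonal entries of the Smith normal form of xI - A over ℚ[x]) are (x - 1)^2(x^2 + 4x + 5), each dividing the next. The characteristic polynomial is their product, (x - 1)^2(x^2 + 4x + 5).

The rational canonical form is the block-diagonal matrix of companion matrices C(f_i):
R = [[0, 0, 0, -5], [1, 0, 0, 6], [0, 1, 0, 2], [0, 0, 1, -2]].

Note the characteristic polynomial does not split into linear factors over ℚ, so A has no Jordan form over ℚ; the rational canonical form exists over any field.

R = [[0, 0, 0, -5], [1, 0, 0, 6], [0, 1, 0, 2], [0, 0, 1, -2]]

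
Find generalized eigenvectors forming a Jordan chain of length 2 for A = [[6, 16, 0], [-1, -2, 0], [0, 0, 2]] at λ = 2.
v_1 = [[-3, 1, 1]]^T, v_2 = [[4, -1, 0]]^T

We seek v_1 ∈ ker((A - 2I)^2) \ ker(A - 2I), then set v_{i+1} = (A - 2I) v_i.

One such chain is v_1 = [[-3, 1, 1]]^T, v_2 = [[4, -1, 0]]^T. Check: (A - 2I) v_2 = [[0, 0, 0]]^T = 0.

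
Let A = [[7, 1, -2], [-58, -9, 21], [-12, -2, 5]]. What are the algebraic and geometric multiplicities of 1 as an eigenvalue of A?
The characteristic polynomial is (x - 1)^3, so the factor x - 1 appears with exponent 3: the algebraic multiplicity is 3.

rank(A - I) = 2, so the eigenspace has dimension 3 - 2 = 1: the geometric multiplicity is 1.

Since 1 < 3, A is not diagonalizable.

algebraic multiplicity 3, geometric multiplicity 1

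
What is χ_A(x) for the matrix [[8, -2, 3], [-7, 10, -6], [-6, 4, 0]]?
xI - A = [[x - 8, 2, -3], [7, x - 10, 6], [6, -4, x]].

Expanding det(xI - A) along the first row:
det(xI - A) = + (x - 8)·det([[x - 10, 6], [-4, x]]) - (2)·det([[7, 6], [6, x]]) + (-3)·det([[7, x - 10], [6, -4]]).

Evaluating gives χ_A(x) = x^3 - 18x^2 + 108x - 216 = (x - 6)^3.

χ_A(x) = (x - 6)^3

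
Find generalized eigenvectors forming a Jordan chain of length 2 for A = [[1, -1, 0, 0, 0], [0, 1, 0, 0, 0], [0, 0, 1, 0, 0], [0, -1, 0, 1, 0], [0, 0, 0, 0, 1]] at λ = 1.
v_1 = [[0, -1, -1, 0, 2]]^T, v_2 = [[1, 0, 0, 1, 0]]^T

We seek v_1 ∈ ker((A - I)^2) \ ker(A - I), then set v_{i+1} = (A - I) v_i.

One such chain is v_1 = [[0, -1, -1, 0, 2]]^T, v_2 = [[1, 0, 0, 1, 0]]^T. Check: (A - I) v_2 = [[0, 0, 0, 0, 0]]^T = 0.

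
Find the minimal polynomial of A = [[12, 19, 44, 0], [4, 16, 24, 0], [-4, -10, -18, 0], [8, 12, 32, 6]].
The characteristic polynomial factors as (x - 6)^2(x - 2)^2. The minimal polynomial is ∏(x - λ)^{k_λ} where k_λ is the size of the largest Jordan block at λ.

For λ = 2: rank(A - 2I) = 3, and the largest Jordan block has size 2 (the smallest k with rank((A - 2I)^k) = rank((A - 2I)^(k+1))).
For λ = 6: rank(A - 6I) = 2, and the largest Jordan block has size 1 (the smallest k with rank((A - 6I)^k) = rank((A - 6I)^(k+1))).

So m_A(x) = (x - 6)(x - 2)^2.

m_A(x) = (x - 6)(x - 2)^2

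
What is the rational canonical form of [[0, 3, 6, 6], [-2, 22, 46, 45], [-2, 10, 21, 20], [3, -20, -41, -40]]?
R = [[0, 0, 0, -3], [1, 0, 0, 7], [0, 1, 0, -2], [0, 0, 1, 3]]

The invariant factors of A (the non-unit diagonal entries of the Smith normal form of xI - A over ℚ[x]) are (x - 3)(x^3 + 2x - 1), each dividing the next. The characteristic polynomial is their product, (x - 3)(x^3 + 2x - 1).

The rational canonical form is the block-diagonal matrix of companion matrices C(f_i):
R = [[0, 0, 0, -3], [1, 0, 0, 7], [0, 1, 0, -2], [0, 0, 1, 3]].

Note the characteristic polynomial does not split into linear factors over ℚ, so A has no Jordan form over ℚ; the rational canonical form exists over any field.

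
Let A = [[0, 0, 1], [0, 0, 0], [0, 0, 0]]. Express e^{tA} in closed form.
A has Jordan form J = [[0, 1, 0], [0, 0, 0], [0, 0, 0]] with A = PJP^{-1}, so e^{tA} = P e^{tJ} P^{-1}.

For a Jordan block J_k(λ), e^{tJ_k(λ)} = e^{λt} · (I + tN + t^2 N^2/2! + ... + t^{k-1} N^{k-1}/(k-1)!) where N is the nilpotent superdiagonal part.

Assembling the blocks and conjugating back gives the entries of e^{tA} as shown above.

e^{tA} = [[1, 0, t], [0, 1, 0], [0, 0, 1]]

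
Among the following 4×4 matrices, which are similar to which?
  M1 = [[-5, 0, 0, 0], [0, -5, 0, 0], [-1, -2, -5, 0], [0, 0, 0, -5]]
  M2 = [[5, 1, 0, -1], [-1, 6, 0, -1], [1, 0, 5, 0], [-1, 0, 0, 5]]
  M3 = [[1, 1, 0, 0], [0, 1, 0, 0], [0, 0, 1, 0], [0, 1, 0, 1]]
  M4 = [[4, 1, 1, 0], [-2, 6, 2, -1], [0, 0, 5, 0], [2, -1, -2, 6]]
3 classes: {M1}, {M2, M4}, {M3}

Characteristic polynomials: χ_{M1} = (x + 5)^4, χ_{M2} = (x - 6)(x - 5)^3, χ_{M3} = (x - 1)^4, χ_{M4} = (x - 6)(x - 5)^3.

{M1}: invariant factors x + 5, x + 5, (x + 5)^2.

{M2, M4}: invariant factors x - 5, (x - 6)(x - 5)^2.

{M3}: invariant factors x - 1, x - 1, (x - 1)^2.

Matrices are similar if and only if their invariant-factor lists agree; the partition into similarity classes is {M1}, {M2, M4}, {M3}.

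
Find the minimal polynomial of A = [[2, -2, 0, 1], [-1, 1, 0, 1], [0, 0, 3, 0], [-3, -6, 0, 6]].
m_A(x) = (x - 3)^2

The characteristic polynomial factors as (x - 3)^4. The minimal polynomial is ∏(x - λ)^{k_λ} where k_λ is the size of the largest Jordan block at λ.

For λ = 3: rank(A - 3I) = 1, and the largest Jordan block has size 2 (the smallest k with rank((A - 3I)^k) = rank((A - 3I)^(k+1))).

So m_A(x) = (x - 3)^2.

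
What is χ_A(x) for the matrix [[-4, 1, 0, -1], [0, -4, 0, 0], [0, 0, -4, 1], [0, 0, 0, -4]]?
χ_A(x) = (x + 4)^4

xI - A = [[x + 4, -1, 0, 1], [0, x + 4, 0, 0], [0, 0, x + 4, -1], [0, 0, 0, x + 4]].

Expanding det(xI - A) along the first row:
det(xI - A) = + (x + 4)·det([[x + 4, 0, 0], [0, x + 4, -1], [0, 0, x + 4]]) - (-1)·det([[0, 0, 0], [0, x + 4, -1], [0, 0, x + 4]]) + (0)·det([[0, x + 4, 0], [0, 0, -1], [0, 0, x + 4]]) - (1)·det([[0, x + 4, 0], [0, 0, x + 4], [0, 0, 0]]).

Evaluating gives χ_A(x) = x^4 + 16x^3 + 96x^2 + 256x + 256 = (x + 4)^4.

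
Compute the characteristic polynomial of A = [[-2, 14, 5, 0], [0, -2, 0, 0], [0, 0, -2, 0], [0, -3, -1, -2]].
xI - A = [[x + 2, -14, -5, 0], [0, x + 2, 0, 0], [0, 0, x + 2, 0], [0, 3, 1, x + 2]].

Expanding det(xI - A) along the first row:
det(xI - A) = + (x + 2)·det([[x + 2, 0, 0], [0, x + 2, 0], [3, 1, x + 2]]) - (-14)·det([[0, 0, 0], [0, x + 2, 0], [0, 1, x + 2]]) + (-5)·det([[0, x + 2, 0], [0, 0, 0], [0, 3, x + 2]]) - (0)·det([[0, x + 2, 0], [0, 0, x + 2], [0, 3, 1]]).

Evaluating gives χ_A(x) = x^4 + 8x^3 + 24x^2 + 32x + 16 = (x + 2)^4.

χ_A(x) = (x + 2)^4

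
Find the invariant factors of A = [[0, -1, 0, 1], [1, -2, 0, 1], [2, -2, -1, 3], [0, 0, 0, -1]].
The Jordan structure of A has elementary divisors (x + 1)^2, (x + 1)^2. Arranging the block sizes at each eigenvalue in decreasing order and taking row products gives the invariant factors.

Invariant factors (smallest first, each dividing the next): (x + 1)^2, (x + 1)^2.

Check: the last factor (x + 1)^2 is the minimal polynomial, and the product (x + 1)^4 is the characteristic polynomial.

(x + 1)^2, (x + 1)^2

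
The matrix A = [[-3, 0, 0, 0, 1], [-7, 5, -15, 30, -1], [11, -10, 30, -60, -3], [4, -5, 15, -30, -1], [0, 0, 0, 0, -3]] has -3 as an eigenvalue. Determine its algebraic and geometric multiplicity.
The characteristic polynomial is x^2(x - 5)(x + 3)^2, so the factor x + 3 appears with exponent 2: the algebraic multiplicity is 2.

rank(A + 3I) = 4, so the eigenspace has dimension 5 - 4 = 1: the geometric multiplicity is 1.

Since 1 < 2, A is not diagonalizable.

algebraic multiplicity 2, geometric multiplicity 1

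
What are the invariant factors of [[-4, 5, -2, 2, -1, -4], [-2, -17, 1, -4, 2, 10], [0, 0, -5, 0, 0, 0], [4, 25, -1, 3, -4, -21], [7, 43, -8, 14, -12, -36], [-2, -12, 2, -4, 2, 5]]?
The Jordan structure of A has elementary divisors (x + 5)^3, (x + 5)^2, (x + 5). Arranging the block sizes at each eigenvalue in decreasing order and taking row products gives the invariant factors.

Invariant factors (smallest first, each dividing the next): x + 5, (x + 5)^2, (x + 5)^3.

Check: the last factor (x + 5)^3 is the minimal polynomial, and the product (x + 5)^6 is the characteristic polynomial.

x + 5, (x + 5)^2, (x + 5)^3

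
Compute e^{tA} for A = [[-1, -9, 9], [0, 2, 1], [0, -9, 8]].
A has Jordan form J = [[-1, 0, 0], [0, 5, 1], [0, 0, 5]] with A = PJP^{-1}, so e^{tA} = P e^{tJ} P^{-1}.

For a Jordan block J_k(λ), e^{tJ_k(λ)} = e^{λt} · (I + tN + t^2 N^2/2! + ... + t^{k-1} N^{k-1}/(k-1)!) where N is the nilpotent superdiagonal part.

Assembling the blocks and conjugating back gives the entries of e^{tA} as shown above.

e^{tA} = [[e^{-t}, -9*t*e^{5*t}, ((3*t + 1)*e^{6*t} - 1)*e^{-t}], [0, (1 - 3*t)*e^{5*t}, t*e^{5*t}], [0, -9*t*e^{5*t}, (3*t + 1)*e^{5*t}]]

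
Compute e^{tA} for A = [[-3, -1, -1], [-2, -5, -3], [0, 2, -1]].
A has Jordan form J = [[-3, 1, 0], [0, -3, 1], [0, 0, -3]] with A = PJP^{-1}, so e^{tA} = P e^{tJ} P^{-1}.

For a Jordan block J_k(λ), e^{tJ_k(λ)} = e^{λt} · (I + tN + t^2 N^2/2! + ... + t^{k-1} N^{k-1}/(k-1)!) where N is the nilpotent superdiagonal part.

Assembling the blocks and conjugating back gives the entries of e^{tA} as shown above.

e^{tA} = [[(t^2 + 1)*e^{-3*t}, -t*e^{-3*t}, t*(t - 2)*e^{-3*t}/2], [2*t*(t - 1)*e^{-3*t}, (1 - 2*t)*e^{-3*t}, t*(t - 3)*e^{-3*t}], [-2*t^2*e^{-3*t}, 2*t*e^{-3*t}, (-t^2 + 2*t + 1)*e^{-3*t}]]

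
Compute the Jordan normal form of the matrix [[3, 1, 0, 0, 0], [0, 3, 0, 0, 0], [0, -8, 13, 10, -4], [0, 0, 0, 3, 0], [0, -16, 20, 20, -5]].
J = [[3, 1, 0, 0, 0], [0, 3, 0, 0, 0], [0, 0, 3, 0, 0], [0, 0, 0, 3, 0], [0, 0, 0, 0, 5]]

The characteristic polynomial is det(xI - A) = (x - 5)(x - 3)^4, so the eigenvalues are 3 (algebraic multiplicity 4), 5 (algebraic multiplicity 1).

For λ = 3: rank(A - 3I) = 2, rank((A - 3I)^2) = 1. The eigenspace has dimension 5 - 2 = 3, so there are 3 Jordan blocks; the rank sequence gives block sizes [2, 1, 1].

For λ = 5: algebraic multiplicity 1 gives one 1×1 block.

Assembling the blocks gives the Jordan form J above.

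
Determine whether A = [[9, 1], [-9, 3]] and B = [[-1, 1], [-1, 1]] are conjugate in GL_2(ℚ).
trace(A) = 12 but trace(B) = 0. The trace is a similarity invariant, so A and B are not similar.

No.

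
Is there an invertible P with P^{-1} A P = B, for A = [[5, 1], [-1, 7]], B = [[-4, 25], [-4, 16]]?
Two matrices over a field are similar if and only if they have the same invariant factors.

Both A and B have characteristic polynomial (x - 6)^2 and minimal polynomial (x - 6)^2. Computing further, both have invariant factors (x - 6)^2. Hence A and B are similar.

Yes.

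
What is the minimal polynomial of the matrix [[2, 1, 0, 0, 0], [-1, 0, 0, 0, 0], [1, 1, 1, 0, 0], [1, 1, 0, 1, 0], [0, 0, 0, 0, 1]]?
The characteristic polynomial factors as (x - 1)^5. The minimal polynomial is ∏(x - λ)^{k_λ} where k_λ is the size of the largest Jordan block at λ.

For λ = 1: rank(A - I) = 1, and the largest Jordan block has size 2 (the smallest k with rank((A - I)^k) = rank((A - I)^(k+1))).

So m_A(x) = (x - 1)^2.

m_A(x) = (x - 1)^2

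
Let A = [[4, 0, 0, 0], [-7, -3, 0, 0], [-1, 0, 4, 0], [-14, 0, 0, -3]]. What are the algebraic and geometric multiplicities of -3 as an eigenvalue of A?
algebraic multiplicity 2, geometric multiplicity 2

The characteristic polynomial is (x - 4)^2(x + 3)^2, so the factor x + 3 appears with exponent 2: the algebraic multiplicity is 2.

rank(A + 3I) = 2, so the eigenspace has dimension 4 - 2 = 2: the geometric multiplicity is 2.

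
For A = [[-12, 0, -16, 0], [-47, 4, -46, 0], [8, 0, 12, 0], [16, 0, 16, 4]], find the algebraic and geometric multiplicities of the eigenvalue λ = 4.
algebraic multiplicity 3, geometric multiplicity 2

The characteristic polynomial is (x - 4)^3(x + 4), so the factor x - 4 appears with exponent 3: the algebraic multiplicity is 3.

rank(A - 4I) = 2, so the eigenspace has dimension 4 - 2 = 2: the geometric multiplicity is 2.

Since 2 < 3, A is not diagonalizable.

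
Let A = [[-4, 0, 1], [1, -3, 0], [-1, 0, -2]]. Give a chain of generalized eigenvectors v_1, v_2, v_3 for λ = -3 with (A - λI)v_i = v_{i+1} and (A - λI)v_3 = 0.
We seek v_1 ∈ ker((A + 3I)^3) \ ker((A + 3I)^2), then set v_{i+1} = (A + 3I) v_i.

One such chain is v_1 = [[0, -2, 1]]^T, v_2 = [[1, 0, 1]]^T, v_3 = [[0, 1, 0]]^T. Check: (A + 3I) v_3 = [[0, 0, 0]]^T = 0.

v_1 = [[0, -2, 1]]^T, v_2 = [[1, 0, 1]]^T, v_3 = [[0, 1, 0]]^T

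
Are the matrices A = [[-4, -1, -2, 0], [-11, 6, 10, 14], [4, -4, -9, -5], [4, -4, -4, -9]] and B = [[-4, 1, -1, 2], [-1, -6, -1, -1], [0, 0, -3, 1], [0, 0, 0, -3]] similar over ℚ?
Yes.

Two matrices over a field are similar if and only if they have the same invariant factors.

Both A and B have characteristic polynomial (x + 3)^2(x + 5)^2 and minimal polynomial (x + 3)^2(x + 5)^2. Computing further, both have invariant factors (x + 3)^2(x + 5)^2. Hence A and B are similar.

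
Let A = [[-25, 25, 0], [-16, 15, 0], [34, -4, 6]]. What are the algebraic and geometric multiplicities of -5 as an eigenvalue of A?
The characteristic polynomial is (x - 6)(x + 5)^2, so the factor x + 5 appears with exponent 2: the algebraic multiplicity is 2.

rank(A + 5I) = 2, so the eigenspace has dimension 3 - 2 = 1: the geometric multiplicity is 1.

Since 1 < 2, A is not diagonalizable.

algebraic multiplicity 2, geometric multiplicity 1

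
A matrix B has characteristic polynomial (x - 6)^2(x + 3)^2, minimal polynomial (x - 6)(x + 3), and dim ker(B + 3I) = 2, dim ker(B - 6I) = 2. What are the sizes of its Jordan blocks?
λ = -3: algebraic multiplicity 2 (exponent in χ_B), largest block size 1 (exponent in m_B), 2 blocks (geometric multiplicity). These force block sizes [1, 1].
λ = 6: algebraic multiplicity 2 (exponent in χ_B), largest block size 1 (exponent in m_B), 2 blocks (geometric multiplicity). These force block sizes [1, 1].

Jordan blocks: (-3, 1), (-3, 1), (6, 1), (6, 1)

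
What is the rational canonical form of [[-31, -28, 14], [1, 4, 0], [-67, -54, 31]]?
The invariant factors of A (the non-unit diagonal entries of the Smith normal form of xI - A over ℚ[x]) are (x - 4)(x^2 + 5), each dividing the next. The characteristic polynomial is their product, (x - 4)(x^2 + 5).

The rational canonical form is the block-diagonal matrix of companion matrices C(f_i):
R = [[0, 0, 20], [1, 0, -5], [0, 1, 4]].

Note the characteristic polynomial does not split into linear factors over ℚ, so A has no Jordan form over ℚ; the rational canonical form exists over any field.

R = [[0, 0, 20], [1, 0, -5], [0, 1, 4]]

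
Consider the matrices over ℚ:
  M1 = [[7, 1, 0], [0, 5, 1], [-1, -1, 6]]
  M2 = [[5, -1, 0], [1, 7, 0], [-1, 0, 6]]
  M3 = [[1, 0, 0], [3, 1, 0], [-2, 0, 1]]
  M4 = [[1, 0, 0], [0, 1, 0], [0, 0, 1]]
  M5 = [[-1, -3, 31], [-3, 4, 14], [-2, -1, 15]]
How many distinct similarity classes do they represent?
Characteristic polynomials: χ_{M1} = (x - 6)^3, χ_{M2} = (x - 6)^3, χ_{M3} = (x - 1)^3, χ_{M4} = (x - 1)^3, χ_{M5} = (x - 6)^3.

{M1, M2, M5}: invariant factors (x - 6)^3.

{M3}: invariant factors x - 1, (x - 1)^2.

{M4}: invariant factors x - 1, x - 1, x - 1.

Matrices are similar if and only if their invariant-factor lists agree; the partition into similarity classes is {M1, M2, M5}, {M3}, {M4}.

3 classes: {M1, M2, M5}, {M3}, {M4}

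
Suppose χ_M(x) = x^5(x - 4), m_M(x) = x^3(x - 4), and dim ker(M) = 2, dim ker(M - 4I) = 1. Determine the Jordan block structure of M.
λ = 0: algebraic multiplicity 5 (exponent in χ_M), largest block size 3 (exponent in m_M), 2 blocks (geometric multiplicity). These force block sizes [3, 2].
λ = 4: algebraic multiplicity 1 (exponent in χ_M), largest block size 1 (exponent in m_M), 1 block (geometric multiplicity). This forces block sizes [1].

Jordan blocks: (0, 3), (0, 2), (4, 1)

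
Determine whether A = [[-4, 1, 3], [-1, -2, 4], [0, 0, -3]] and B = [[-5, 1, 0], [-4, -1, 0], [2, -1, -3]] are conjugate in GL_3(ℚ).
Both have characteristic polynomial (x + 3)^3, but the minimal polynomial of A is (x + 3)^3 while the minimal polynomial of B is (x + 3)^2. The minimal polynomial is a similarity invariant, so A and B are not similar.

No.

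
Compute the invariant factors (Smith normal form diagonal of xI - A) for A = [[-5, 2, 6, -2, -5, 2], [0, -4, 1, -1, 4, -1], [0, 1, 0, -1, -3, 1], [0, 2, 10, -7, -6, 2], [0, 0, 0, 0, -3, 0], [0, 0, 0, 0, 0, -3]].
The Jordan structure of A has elementary divisors (x + 5), (x + 5), (x + 3)^3, (x + 3). Arranging the block sizes at each eigenvalue in decreasing order and taking row products gives the invariant factors.

Invariant factors (smallest first, each dividing the next): (x + 3)(x + 5), (x + 3)^3(x + 5).

Check: the last factor (x + 3)^3(x + 5) is the minimal polynomial, and the product (x + 3)^4(x + 5)^2 is the characteristic polynomial.

(x + 3)(x + 5), (x + 3)^3(x + 5)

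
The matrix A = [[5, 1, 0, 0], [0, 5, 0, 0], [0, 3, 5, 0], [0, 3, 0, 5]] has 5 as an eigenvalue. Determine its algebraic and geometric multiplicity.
algebraic multiplicity 4, geometric multiplicity 3

The characteristic polynomial is (x - 5)^4, so the factor x - 5 appears with exponent 4: the algebraic multiplicity is 4.

rank(A - 5I) = 1, so the eigenspace has dimension 4 - 1 = 3: the geometric multiplicity is 3.

Since 3 < 4, A is not diagonalizable.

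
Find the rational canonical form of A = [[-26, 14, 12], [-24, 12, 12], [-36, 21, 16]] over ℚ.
R = [[-2, 0, 0], [0, 0, 12], [0, 1, 4]]

The invariant factors of A (the non-unit diagonal entries of the Smith normal form of xI - A over ℚ[x]) are x + 2, (x - 6)(x + 2), each dividing the next. The characteristic polynomial is their product, (x - 6)(x + 2)^2.

The rational canonical form is the block-diagonal matrix of companion matrices C(f_i):
R = [[-2, 0, 0], [0, 0, 12], [0, 1, 4]].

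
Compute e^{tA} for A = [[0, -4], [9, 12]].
e^{tA} = [[(1 - 6*t)*e^{6*t}, -4*t*e^{6*t}], [9*t*e^{6*t}, (6*t + 1)*e^{6*t}]]

A has Jordan form J = [[6, 1], [0, 6]] with A = PJP^{-1}, so e^{tA} = P e^{tJ} P^{-1}.

For a Jordan block J_k(λ), e^{tJ_k(λ)} = e^{λt} · (I + tN + t^2 N^2/2! + ... + t^{k-1} N^{k-1}/(k-1)!) where N is the nilpotent superdiagonal part.

Assembling the blocks and conjugating back gives the entries of e^{tA} as shown above.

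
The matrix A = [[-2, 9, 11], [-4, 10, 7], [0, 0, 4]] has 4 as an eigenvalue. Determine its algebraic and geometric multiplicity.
The characteristic polynomial is (x - 4)^3, so the factor x - 4 appears with exponent 3: the algebraic multiplicity is 3.

rank(A - 4I) = 2, so the eigenspace has dimension 3 - 2 = 1: the geometric multiplicity is 1.

Since 1 < 3, A is not diagonalizable.

algebraic multiplicity 3, geometric multiplicity 1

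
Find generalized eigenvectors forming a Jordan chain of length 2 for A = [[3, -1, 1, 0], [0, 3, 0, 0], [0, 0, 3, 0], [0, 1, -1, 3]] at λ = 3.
We seek v_1 ∈ ker((A - 3I)^2) \ ker(A - 3I), then set v_{i+1} = (A - 3I) v_i.

One such chain is v_1 = [[0, 1, 2, 0]]^T, v_2 = [[1, 0, 0, -1]]^T. Check: (A - 3I) v_2 = [[0, 0, 0, 0]]^T = 0.

v_1 = [[0, 1, 2, 0]]^T, v_2 = [[1, 0, 0, -1]]^T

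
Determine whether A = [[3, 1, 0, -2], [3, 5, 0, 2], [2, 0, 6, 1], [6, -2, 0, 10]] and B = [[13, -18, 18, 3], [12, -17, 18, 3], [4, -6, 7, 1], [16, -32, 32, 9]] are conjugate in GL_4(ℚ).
No.

trace(A) = 24 but trace(B) = 12. The trace is a similarity invariant, so A and B are not similar.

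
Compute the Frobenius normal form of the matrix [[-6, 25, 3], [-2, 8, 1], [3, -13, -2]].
The invariant factors of A (the non-unit diagonal entries of the Smith normal form of xI - A over ℚ[x]) are x^3 + 2x + 1, each dividing the next. The characteristic polynomial is their product, x^3 + 2x + 1.

The rational canonical form is the block-diagonal matrix of companion matrices C(f_i):
R = [[0, 0, -1], [1, 0, -2], [0, 1, 0]].

Note the characteristic polynomial does not split into linear factors over ℚ, so A has no Jordan form over ℚ; the rational canonical form exists over any field.

R = [[0, 0, -1], [1, 0, -2], [0, 1, 0]]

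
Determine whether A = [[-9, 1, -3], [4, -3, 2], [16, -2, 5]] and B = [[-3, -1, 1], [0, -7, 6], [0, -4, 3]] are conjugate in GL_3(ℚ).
Two matrices over a field are similar if and only if they have the same invariant factors.

Both A and B have characteristic polynomial (x + 1)(x + 3)^2 and minimal polynomial (x + 1)(x + 3)^2. Computing further, both have invariant factors (x + 1)(x + 3)^2. Hence A and B are similar.

Yes.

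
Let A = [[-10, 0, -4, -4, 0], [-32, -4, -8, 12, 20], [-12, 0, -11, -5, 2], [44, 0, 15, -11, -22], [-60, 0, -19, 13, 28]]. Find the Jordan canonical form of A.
J = [[-4, 1, 0, 0, 0], [0, -4, 0, 0, 0], [0, 0, -4, 0, 0], [0, 0, 0, -2, 0], [0, 0, 0, 0, 6]]

The characteristic polynomial is det(xI - A) = (x - 6)(x + 2)(x + 4)^3, so the eigenvalues are -4 (algebraic multiplicity 3), -2 (algebraic multiplicity 1), 6 (algebraic multiplicity 1).

For λ = -4: rank(A + 4I) = 3, rank((A + 4I)^2) = 2. The eigenspace has dimension 5 - 3 = 2, so there are 2 Jordan blocks; the rank sequence gives block sizes [2, 1].

For λ = -2: algebraic multiplicity 1 gives one 1×1 block.

For λ = 6: algebraic multiplicity 1 gives one 1×1 block.

Assembling the blocks gives the Jordan form J above.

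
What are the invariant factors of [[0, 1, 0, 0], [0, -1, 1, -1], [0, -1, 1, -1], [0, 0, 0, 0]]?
x, x^3

The Jordan structure of A has elementary divisors x^3, x. Arranging the block sizes at each eigenvalue in decreasing order and taking row products gives the invariant factors.

Invariant factors (smallest first, each dividing the next): x, x^3.

Check: the last factor x^3 is the minimal polynomial, and the product x^4 is the characteristic polynomial.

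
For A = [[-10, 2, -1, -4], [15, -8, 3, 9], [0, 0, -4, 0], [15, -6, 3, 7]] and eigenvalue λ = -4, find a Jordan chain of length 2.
v_1 = [[0, 0, 1, 0]]^T, v_2 = [[-1, 3, 0, 3]]^T

We seek v_1 ∈ ker((A + 4I)^2) \ ker(A + 4I), then set v_{i+1} = (A + 4I) v_i.

One such chain is v_1 = [[0, 0, 1, 0]]^T, v_2 = [[-1, 3, 0, 3]]^T. Check: (A + 4I) v_2 = [[0, 0, 0, 0]]^T = 0.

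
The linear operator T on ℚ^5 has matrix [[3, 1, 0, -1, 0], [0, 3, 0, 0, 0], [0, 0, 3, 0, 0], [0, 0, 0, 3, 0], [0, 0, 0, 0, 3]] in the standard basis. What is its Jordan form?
The characteristic polynomial is det(xI - A) = (x - 3)^5, so the eigenvalues are 3 (algebraic multiplicity 5).

For λ = 3: rank(A - 3I) = 1, rank((A - 3I)^2) = 0. The eigenspace has dimension 5 - 1 = 4, so there are 4 Jordan blocks; the rank sequence gives block sizes [2, 1, 1, 1].

Assembling the blocks gives the Jordan form J above.

J = [[3, 1, 0, 0, 0], [0, 3, 0, 0, 0], [0, 0, 3, 0, 0], [0, 0, 0, 3, 0], [0, 0, 0, 0, 3]]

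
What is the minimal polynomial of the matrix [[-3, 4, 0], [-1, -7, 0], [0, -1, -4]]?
The characteristic polynomial factors as (x + 4)(x + 5)^2. The minimal polynomial is ∏(x - λ)^{k_λ} where k_λ is the size of the largest Jordan block at λ.

For λ = -5: rank(A + 5I) = 2, and the largest Jordan block has size 2 (the smallest k with rank((A + 5I)^k) = rank((A + 5I)^(k+1))).
For λ = -4: rank(A + 4I) = 2, and the largest Jordan block has size 1 (the smallest k with rank((A + 4I)^k) = rank((A + 4I)^(k+1))).

So m_A(x) = (x + 4)(x + 5)^2.

m_A(x) = (x + 4)(x + 5)^2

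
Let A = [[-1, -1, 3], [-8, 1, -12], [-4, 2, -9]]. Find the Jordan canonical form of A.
The characteristic polynomial is det(xI - A) = (x + 3)^3, so the eigenvalues are -3 (algebraic multiplicity 3).

For λ = -3: rank(A + 3I) = 1, rank((A + 3I)^2) = 0. The eigenspace has dimension 3 - 1 = 2, so there are 2 Jordan blocks; the rank sequence gives block sizes [2, 1].

Assembling the blocks gives the Jordan form J above.

J = [[-3, 1, 0], [0, -3, 0], [0, 0, -3]]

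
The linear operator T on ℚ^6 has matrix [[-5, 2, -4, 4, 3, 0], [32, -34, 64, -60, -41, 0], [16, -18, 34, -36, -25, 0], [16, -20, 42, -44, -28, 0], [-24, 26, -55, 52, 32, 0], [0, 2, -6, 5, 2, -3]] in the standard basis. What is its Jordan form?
The characteristic polynomial is det(xI - A) = (x + 3)^4(x + 4)^2, so the eigenvalues are -4 (algebraic multiplicity 2), -3 (algebraic multiplicity 4).

For λ = -4: rank(A + 4I) = 4. The eigenspace has dimension 6 - 4 = 2, so there are 2 Jordan blocks; the rank sequence gives block sizes [1, 1].

For λ = -3: rank(A + 3I) = 4, rank((A + 3I)^2) = 3, rank((A + 3I)^3) = 2. The eigenspace has dimension 6 - 4 = 2, so there are 2 Jordan blocks; the rank sequence gives block sizes [3, 1].

Assembling the blocks gives the Jordan form J above.

J = [[-4, 0, 0, 0, 0, 0], [0, -4, 0, 0, 0, 0], [0, 0, -3, 1, 0, 0], [0, 0, 0, -3, 1, 0], [0, 0, 0, 0, -3, 0], [0, 0, 0, 0, 0, -3]]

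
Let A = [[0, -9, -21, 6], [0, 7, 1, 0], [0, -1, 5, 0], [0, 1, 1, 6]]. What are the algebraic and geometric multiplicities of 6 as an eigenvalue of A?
The characteristic polynomial is x(x - 6)^3, so the factor x - 6 appears with exponent 3: the algebraic multiplicity is 3.

rank(A - 6I) = 2, so the eigenspace has dimension 4 - 2 = 2: the geometric multiplicity is 2.

Since 2 < 3, A is not diagonalizable.

algebraic multiplicity 3, geometric multiplicity 2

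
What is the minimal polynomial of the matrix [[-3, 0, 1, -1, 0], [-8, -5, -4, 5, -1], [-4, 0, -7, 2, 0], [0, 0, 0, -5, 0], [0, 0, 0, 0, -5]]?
The characteristic polynomial factors as (x + 5)^5. The minimal polynomial is ∏(x - λ)^{k_λ} where k_λ is the size of the largest Jordan block at λ.

For λ = -5: rank(A + 5I) = 2, and the largest Jordan block has size 2 (the smallest k with rank((A + 5I)^k) = rank((A + 5I)^(k+1))).

So m_A(x) = (x + 5)^2.

m_A(x) = (x + 5)^2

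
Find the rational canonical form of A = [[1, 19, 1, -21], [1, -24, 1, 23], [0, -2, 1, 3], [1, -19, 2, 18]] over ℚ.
R = [[0, 0, 0, -36], [1, 0, 0, 24], [0, 1, 0, 8], [0, 0, 1, -4]]

The invariant factors of A (the non-unit diagonal entries of the Smith normal form of xI - A over ℚ[x]) are (x^2 + 2x - 6)^2, each dividing the next. The characteristic polynomial is their product, (x^2 + 2x - 6)^2.

The rational canonical form is the block-diagonal matrix of companion matrices C(f_i):
R = [[0, 0, 0, -36], [1, 0, 0, 24], [0, 1, 0, 8], [0, 0, 1, -4]].

Note the characteristic polynomial does not split into linear factors over ℚ, so A has no Jordan form over ℚ; the rational canonical form exists over any field.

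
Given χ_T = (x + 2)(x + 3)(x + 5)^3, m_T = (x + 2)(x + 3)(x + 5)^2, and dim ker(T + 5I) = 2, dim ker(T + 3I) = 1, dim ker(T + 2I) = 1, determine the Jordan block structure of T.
λ = -5: algebraic multiplicity 3 (exponent in χ_T), largest block size 2 (exponent in m_T), 2 blocks (geometric multiplicity). These force block sizes [2, 1].
λ = -3: algebraic multiplicity 1 (exponent in χ_T), largest block size 1 (exponent in m_T), 1 block (geometric multiplicity). This forces block sizes [1].
λ = -2: algebraic multiplicity 1 (exponent in χ_T), largest block size 1 (exponent in m_T), 1 block (geometric multiplicity). This forces block sizes [1].

Jordan blocks: (-5, 2), (-5, 1), (-3, 1), (-2, 1)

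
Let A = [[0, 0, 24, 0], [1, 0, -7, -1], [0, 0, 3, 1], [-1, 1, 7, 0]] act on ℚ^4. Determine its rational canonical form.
R = [[0, 0, 0, 24], [1, 0, 0, -28], [0, 1, 0, 6], [0, 0, 1, 3]]

The invariant factors of A (the non-unit diagonal entries of the Smith normal form of xI - A over ℚ[x]) are (x - 2)^3(x + 3), each dividing the next. The characteristic polynomial is their product, (x - 2)^3(x + 3).

The rational canonical form is the block-diagonal matrix of companion matrices C(f_i):
R = [[0, 0, 0, 24], [1, 0, 0, -28], [0, 1, 0, 6], [0, 0, 1, 3]].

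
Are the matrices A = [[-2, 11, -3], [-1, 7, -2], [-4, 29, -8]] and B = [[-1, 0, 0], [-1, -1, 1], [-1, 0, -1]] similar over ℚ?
Two matrices over a field are similar if and only if they have the same invariant factors.

Both A and B have characteristic polynomial (x + 1)^3 and minimal polynomial (x + 1)^3. Computing further, both have invariant factors (x + 1)^3. Hence A and B are similar.

Yes.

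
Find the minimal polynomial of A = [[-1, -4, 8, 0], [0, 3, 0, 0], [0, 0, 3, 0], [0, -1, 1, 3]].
The characteristic polynomial factors as (x - 3)^3(x + 1). The minimal polynomial is ∏(x - λ)^{k_λ} where k_λ is the size of the largest Jordan block at λ.

For λ = -1: rank(A + I) = 3, and the largest Jordan block has size 1 (the smallest k with rank((A + I)^k) = rank((A + I)^(k+1))).
For λ = 3: rank(A - 3I) = 2, and the largest Jordan block has size 2 (the smallest k with rank((A - 3I)^k) = rank((A - 3I)^(k+1))).

So m_A(x) = (x - 3)^2(x + 1).

m_A(x) = (x - 3)^2(x + 1)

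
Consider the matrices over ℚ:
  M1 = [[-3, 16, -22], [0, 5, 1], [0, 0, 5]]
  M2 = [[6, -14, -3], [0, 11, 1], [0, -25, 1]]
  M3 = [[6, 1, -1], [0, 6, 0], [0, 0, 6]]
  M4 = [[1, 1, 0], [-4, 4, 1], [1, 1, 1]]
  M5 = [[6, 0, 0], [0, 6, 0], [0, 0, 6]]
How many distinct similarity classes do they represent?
Characteristic polynomials: χ_{M1} = (x - 5)^2(x + 3), χ_{M2} = (x - 6)^3, χ_{M3} = (x - 6)^3, χ_{M4} = (x - 2)^3, χ_{M5} = (x - 6)^3.

{M1}: invariant factors (x - 5)^2(x + 3).

{M2}: invariant factors (x - 6)^3.

{M3}: invariant factors x - 6, (x - 6)^2.

{M4}: invariant factors (x - 2)^3.

{M5}: invariant factors x - 6, x - 6, x - 6.

Matrices are similar if and only if their invariant-factor lists agree; the partition into similarity classes is {M1}, {M2}, {M3}, {M4}, {M5}.

5 classes: {M1}, {M2}, {M3}, {M4}, {M5}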